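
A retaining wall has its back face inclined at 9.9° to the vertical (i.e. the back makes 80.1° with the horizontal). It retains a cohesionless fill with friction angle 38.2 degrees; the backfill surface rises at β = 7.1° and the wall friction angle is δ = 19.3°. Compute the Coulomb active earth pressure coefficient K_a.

K_a = sin²(α+φ) / [sin²α · sin(α−δ) · (1 + √{sin(φ+δ)sin(φ−β) / (sin(α−δ)sin(α+β))})²].
With α = 80.1°, φ = 38.2°, δ = 19.3°, β = 7.1°: K_a = 0.3141.

0.314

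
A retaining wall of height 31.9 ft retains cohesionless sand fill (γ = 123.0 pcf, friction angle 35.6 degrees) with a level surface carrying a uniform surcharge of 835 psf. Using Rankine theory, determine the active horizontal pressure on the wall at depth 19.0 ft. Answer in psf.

838 psf

K_a = (1 − sin φ)/(1 + sin φ) = 0.2641.
σ_v = γz + q = 123.0 × 19.0 + 835 = 3172 psf.
σ_h = K_a σ_v = 0.2641 × 3172 = 837.8 psf.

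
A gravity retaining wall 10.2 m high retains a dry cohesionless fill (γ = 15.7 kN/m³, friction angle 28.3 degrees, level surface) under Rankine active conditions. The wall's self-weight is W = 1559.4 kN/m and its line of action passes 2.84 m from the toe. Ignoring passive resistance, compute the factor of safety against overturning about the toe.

K_a = tan²(45° − 28.3°/2) = 0.3568.
P_a = ½K_aγH² = 0.5×0.3568×15.7×10.2² = 291.4 kN/m, acting at H/3 = 3.400 m above the base.
Overturning moment M_o = P_a × H/3 = 291.4 × 3.400 = 990.7.
Resisting moment M_r = W × 2.84 = 1559.4 × 2.84 = 4429.
FS_overturning = M_r/M_o = 4429/990.7 = 4.470.

4.47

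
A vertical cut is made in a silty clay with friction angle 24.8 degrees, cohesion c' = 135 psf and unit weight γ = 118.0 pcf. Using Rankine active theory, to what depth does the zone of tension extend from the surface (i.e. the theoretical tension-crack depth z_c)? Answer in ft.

K_a = tan²(45° − 24.8°/2) = 0.4090; √K_a = 0.6395.
The active pressure is zero where K_a γ z = 2c√K_a, so z_c = 2c/(γ√K_a) = 2×135/(118.0×0.6395) = 3.578 ft.

3.58 ft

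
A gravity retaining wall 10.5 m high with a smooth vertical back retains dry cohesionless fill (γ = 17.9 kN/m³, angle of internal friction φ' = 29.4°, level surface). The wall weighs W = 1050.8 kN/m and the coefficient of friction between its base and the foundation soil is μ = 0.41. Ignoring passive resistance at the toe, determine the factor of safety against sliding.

1.28

K_a = tan²(45° − 29.4°/2) = 0.3415.
P_a = ½K_aγH² = 0.5×0.3415×17.9×10.5² = 336.9 kN/m, acting at H/3 = 3.500 m above the base.
FS_sliding = μW / P_a = 0.41×1050.8 / 336.9 = 1.279.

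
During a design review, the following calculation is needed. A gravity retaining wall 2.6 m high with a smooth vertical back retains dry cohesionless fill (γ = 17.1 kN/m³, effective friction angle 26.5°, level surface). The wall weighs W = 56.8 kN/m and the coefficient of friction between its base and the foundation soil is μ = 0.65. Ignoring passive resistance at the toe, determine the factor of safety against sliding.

1.67

K_a = tan²(45° − 26.5°/2) = 0.3829.
P_a = ½K_aγH² = 0.5×0.3829×17.1×2.6² = 22.13 kN/m, acting at H/3 = 0.8667 m above the base.
FS_sliding = μW / P_a = 0.65×56.8 / 22.13 = 1.668.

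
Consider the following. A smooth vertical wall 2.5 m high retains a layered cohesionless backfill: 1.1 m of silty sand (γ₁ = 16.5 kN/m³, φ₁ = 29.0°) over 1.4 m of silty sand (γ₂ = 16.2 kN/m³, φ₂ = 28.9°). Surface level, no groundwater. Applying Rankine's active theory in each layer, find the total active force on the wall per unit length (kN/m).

17.8 kN/m

K_a1 = tan²(45°−29.0°/2) = 0.3470; K_a2 = tan²(45°−28.9°/2) = 0.3484.
Layer 1: σ at base = K_a1 γ₁ h₁ = 6.298 kPa; P₁ = ½×6.298×1.1 = 3.464.
Layer 2: σ_v at top = γ₁h₁ = 18.15; σ_h top = K_a2×18.15 = 6.323; σ_h base = K_a2×(18.15+16.2×1.4) = 14.22.
P₂ = ½(6.323+14.22)×1.4 = 14.38. Total P_a = 3.464+14.38 = 17.85 kN/m.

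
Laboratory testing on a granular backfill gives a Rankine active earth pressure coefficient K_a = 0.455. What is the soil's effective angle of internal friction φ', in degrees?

22.0°

K_a = tan²(45° − φ/2) ⇒ 45° − φ/2 = arctan(√0.455) = 34.00°.
φ = 2(45° − 34.00°) = 22.00°.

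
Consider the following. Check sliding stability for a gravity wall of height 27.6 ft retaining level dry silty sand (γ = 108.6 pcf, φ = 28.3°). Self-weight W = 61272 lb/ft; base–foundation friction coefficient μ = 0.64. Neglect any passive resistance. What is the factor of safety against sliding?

K_a = tan²(45° − 28.3°/2) = 0.3568.
P_a = ½K_aγH² = 0.5×0.3568×108.6×27.6² = 14760 lb/ft, acting at H/3 = 9.200 ft above the base.
FS_sliding = μW / P_a = 0.64×61272 / 14760 = 2.657.

2.66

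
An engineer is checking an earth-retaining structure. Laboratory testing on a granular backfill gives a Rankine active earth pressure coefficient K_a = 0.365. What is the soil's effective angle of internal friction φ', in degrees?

27.7°

K_a = tan²(45° − φ/2) ⇒ 45° − φ/2 = arctan(√0.365) = 31.14°.
φ = 2(45° − 31.14°) = 27.72°.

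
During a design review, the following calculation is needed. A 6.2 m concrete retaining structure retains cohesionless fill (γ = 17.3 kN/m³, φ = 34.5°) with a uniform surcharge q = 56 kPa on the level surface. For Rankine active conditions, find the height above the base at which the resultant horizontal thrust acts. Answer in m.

K_a = 0.2768.
Triangular part P₁ = ½K_aγH² = 92.04 at H/3 = 2.067 m; rectangular part P₂ = K_a q H = 96.11 at H/2 = 3.100 m.
ȳ = (P₁·2.067 + P₂·3.100)/(P₁+P₂) = 2.595 m.

2.59 m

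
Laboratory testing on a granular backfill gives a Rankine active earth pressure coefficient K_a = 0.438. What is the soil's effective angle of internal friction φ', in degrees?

23.0°

K_a = tan²(45° − φ/2) ⇒ 45° − φ/2 = arctan(√0.438) = 33.50°.
φ = 2(45° − 33.50°) = 23.01°.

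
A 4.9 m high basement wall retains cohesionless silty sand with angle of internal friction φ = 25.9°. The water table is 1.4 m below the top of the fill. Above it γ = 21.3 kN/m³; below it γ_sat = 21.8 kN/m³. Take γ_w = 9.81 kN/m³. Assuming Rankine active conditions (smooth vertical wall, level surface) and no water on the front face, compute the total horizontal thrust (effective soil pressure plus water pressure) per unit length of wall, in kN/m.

138 kN/m

K_a = tan²(45° − φ/2) = 0.3920.
γ' = 21.8 − 9.81 = 11.99 kN/m³. Depth below WT = 3.5 m.
σ'_h at WT = K_a γ d_w = 11.69 kPa; at base = 11.69 + K_a γ' × 3.5 = 28.14 kPa.
P₁ (0–1.4 m) = ½×11.69×1.4 = 8.182. P₂ (1.4–4.9 m) = ½(11.69+28.14)×3.5 = 69.70.
P_w = ½ γ_w h₂² = 0.5×9.81×3.5² = 60.09. Total = 8.182+69.70+60.09 = 138.0 kN/m.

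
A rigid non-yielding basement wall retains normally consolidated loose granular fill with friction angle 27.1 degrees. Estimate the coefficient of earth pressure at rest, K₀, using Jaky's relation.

K₀ = 1 − sin φ' = 1 − sin 27.1° = 0.5445.

0.544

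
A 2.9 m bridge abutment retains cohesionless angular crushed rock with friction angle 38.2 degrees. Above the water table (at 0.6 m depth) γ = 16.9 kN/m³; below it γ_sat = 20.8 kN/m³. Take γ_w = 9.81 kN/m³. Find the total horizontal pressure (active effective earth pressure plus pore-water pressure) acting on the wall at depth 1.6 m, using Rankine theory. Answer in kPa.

K_a = (1 − sin φ)/(1 + sin φ) = 0.2358.
γ' = 20.8 − 9.81 = 10.99 kN/m³.
Effective vertical stress at 1.6 m: σ'_v = 16.9×0.6 + 10.99×1.00 = 21.13 kPa.
σ'_h = K_a σ'_v = 0.2358 × 21.13 = 4.982 kPa; u = γ_w × 1.00 = 9.810 kPa.
Total σ_h = 4.982 + 9.810 = 14.79 kPa.

14.8 kPa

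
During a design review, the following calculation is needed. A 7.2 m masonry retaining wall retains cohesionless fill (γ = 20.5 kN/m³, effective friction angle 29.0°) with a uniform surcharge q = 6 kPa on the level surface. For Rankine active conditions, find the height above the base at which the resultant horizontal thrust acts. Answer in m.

2.49 m

K_a = 0.3470.
Triangular part P₁ = ½K_aγH² = 184.4 at H/3 = 2.400 m; rectangular part P₂ = K_a q H = 14.99 at H/2 = 3.600 m.
ȳ = (P₁·2.400 + P₂·3.600)/(P₁+P₂) = 2.490 m.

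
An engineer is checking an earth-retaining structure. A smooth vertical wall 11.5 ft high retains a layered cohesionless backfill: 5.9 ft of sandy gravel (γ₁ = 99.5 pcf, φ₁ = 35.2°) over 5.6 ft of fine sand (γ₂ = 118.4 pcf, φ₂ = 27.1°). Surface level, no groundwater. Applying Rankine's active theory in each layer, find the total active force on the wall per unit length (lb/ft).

2390 lb/ft

K_a1 = tan²(45°−35.2°/2) = 0.2687; K_a2 = tan²(45°−27.1°/2) = 0.3741.
Layer 1: σ at base = K_a1 γ₁ h₁ = 157.7 psf; P₁ = ½×157.7×5.9 = 465.3.
Layer 2: σ_v at top = γ₁h₁ = 587.1; σ_h top = K_a2×587.1 = 219.6; σ_h base = K_a2×(587.1+118.4×5.6) = 467.6.
P₂ = ½(219.6+467.6)×5.6 = 1924. Total P_a = 465.3+1924 = 2389 lb/ft.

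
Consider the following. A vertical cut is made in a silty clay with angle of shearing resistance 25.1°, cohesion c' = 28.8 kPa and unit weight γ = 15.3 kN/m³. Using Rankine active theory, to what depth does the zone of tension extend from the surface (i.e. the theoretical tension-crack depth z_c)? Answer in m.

5.92 m

K_a = tan²(45° − 25.1°/2) = 0.4043; √K_a = 0.6358.
The active pressure is zero where K_a γ z = 2c√K_a, so z_c = 2c/(γ√K_a) = 2×28.8/(15.3×0.6358) = 5.921 m.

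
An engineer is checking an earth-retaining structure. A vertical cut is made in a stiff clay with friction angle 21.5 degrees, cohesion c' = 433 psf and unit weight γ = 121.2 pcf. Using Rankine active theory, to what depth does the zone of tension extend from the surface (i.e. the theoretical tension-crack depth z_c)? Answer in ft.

10.5 ft

K_a = tan²(45° − 21.5°/2) = 0.4636; √K_a = 0.6809.
The active pressure is zero where K_a γ z = 2c√K_a, so z_c = 2c/(γ√K_a) = 2×433/(121.2×0.6809) = 10.49 ft.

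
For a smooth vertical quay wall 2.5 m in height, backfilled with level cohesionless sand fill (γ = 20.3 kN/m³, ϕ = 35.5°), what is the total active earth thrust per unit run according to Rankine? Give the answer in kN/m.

K_a = tan²(45° − φ/2) = 0.2653.
P_a = ½ K_a γ H² = 0.5 × 0.2653 × 20.3 × 2.5² = 16.83 kN/m.

16.8 kN/m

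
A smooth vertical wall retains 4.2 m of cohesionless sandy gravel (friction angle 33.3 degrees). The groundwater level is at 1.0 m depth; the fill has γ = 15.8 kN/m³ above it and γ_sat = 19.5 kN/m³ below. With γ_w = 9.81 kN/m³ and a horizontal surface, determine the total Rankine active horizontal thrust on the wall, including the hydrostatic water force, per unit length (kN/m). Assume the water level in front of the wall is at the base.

81.7 kN/m

K_a = tan²(45° − φ/2) = 0.2911.
γ' = 19.5 − 9.81 = 9.690 kN/m³. Depth below WT = 3.2 m.
σ'_h at WT = K_a γ d_w = 4.600 kPa; at base = 4.600 + K_a γ' × 3.2 = 13.63 kPa.
P₁ (0–1.0 m) = ½×4.600×1.0 = 2.300. P₂ (1.0–4.2 m) = ½(4.600+13.63)×3.2 = 29.16.
P_w = ½ γ_w h₂² = 0.5×9.81×3.2² = 50.23. Total = 2.300+29.16+50.23 = 81.69 kN/m.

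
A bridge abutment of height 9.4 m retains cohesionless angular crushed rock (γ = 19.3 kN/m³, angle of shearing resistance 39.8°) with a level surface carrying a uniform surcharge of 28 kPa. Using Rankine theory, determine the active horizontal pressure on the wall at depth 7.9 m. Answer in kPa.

K_a = (1 − sin φ)/(1 + sin φ) = 0.2194.
σ_v = γz + q = 19.3 × 7.9 + 28 = 180.5 kPa.
σ_h = K_a σ_v = 0.2194 × 180.5 = 39.60 kPa.

39.6 kPa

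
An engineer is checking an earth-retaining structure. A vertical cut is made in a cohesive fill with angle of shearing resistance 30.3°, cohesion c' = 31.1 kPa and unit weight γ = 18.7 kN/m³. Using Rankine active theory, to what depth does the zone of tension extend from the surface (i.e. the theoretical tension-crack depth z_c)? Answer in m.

5.80 m

K_a = tan²(45° − 30.3°/2) = 0.3293; √K_a = 0.5739.
The active pressure is zero where K_a γ z = 2c√K_a, so z_c = 2c/(γ√K_a) = 2×31.1/(18.7×0.5739) = 5.796 m.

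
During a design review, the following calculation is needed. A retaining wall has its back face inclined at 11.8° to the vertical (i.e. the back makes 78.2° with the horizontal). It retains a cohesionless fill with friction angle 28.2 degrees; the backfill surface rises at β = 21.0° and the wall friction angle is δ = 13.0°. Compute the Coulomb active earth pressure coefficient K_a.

0.623

K_a = sin²(α+φ) / [sin²α · sin(α−δ) · (1 + √{sin(φ+δ)sin(φ−β) / (sin(α−δ)sin(α+β))})²].
With α = 78.2°, φ = 28.2°, δ = 13.0°, β = 21.0°: K_a = 0.6227.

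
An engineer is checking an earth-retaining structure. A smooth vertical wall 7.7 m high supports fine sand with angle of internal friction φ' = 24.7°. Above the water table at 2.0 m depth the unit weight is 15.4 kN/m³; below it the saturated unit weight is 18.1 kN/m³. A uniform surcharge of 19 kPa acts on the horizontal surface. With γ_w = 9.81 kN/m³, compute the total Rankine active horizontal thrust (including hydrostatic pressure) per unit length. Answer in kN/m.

359 kN/m

K_a = tan²(45° − φ/2) = 0.4106.
γ' = 18.1 − 9.81 = 8.290 kN/m³. h₂ = H − d_w = 5.7 m.
σ'_h: at surface K_a·q = 7.801; at WT K_a(q+γd_w) = 20.45; at base K_a(q+γd_w+γ'h₂) = 39.85 kPa.
P₁ = ½(7.801+20.45)×2.0 = 28.25; P₂ = ½(20.45+39.85)×5.7 = 171.8; P_w = ½γ_w h₂² = 159.4.
Total = 28.25+171.8+159.4 = 359.4 kN/m.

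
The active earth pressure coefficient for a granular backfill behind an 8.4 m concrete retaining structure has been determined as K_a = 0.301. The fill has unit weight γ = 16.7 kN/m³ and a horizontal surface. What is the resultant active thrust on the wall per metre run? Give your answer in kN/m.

177 kN/m

P = ½ K_a γ H² = 0.5 × 0.301 × 16.7 × 8.4² = 177.3 kN/m.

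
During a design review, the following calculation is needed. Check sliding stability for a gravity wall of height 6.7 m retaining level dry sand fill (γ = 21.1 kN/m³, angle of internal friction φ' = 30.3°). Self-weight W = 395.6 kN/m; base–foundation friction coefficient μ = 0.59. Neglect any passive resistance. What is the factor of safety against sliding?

K_a = tan²(45° − 30.3°/2) = 0.3293.
P_a = ½K_aγH² = 0.5×0.3293×21.1×6.7² = 156.0 kN/m, acting at H/3 = 2.233 m above the base.
FS_sliding = μW / P_a = 0.59×395.6 / 156.0 = 1.497.

1.50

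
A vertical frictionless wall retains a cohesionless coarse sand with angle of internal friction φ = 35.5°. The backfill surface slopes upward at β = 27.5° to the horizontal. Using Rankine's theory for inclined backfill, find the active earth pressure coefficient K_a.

0.383

K_a = cos β · (cos β − √(cos²β − cos²φ)) / (cos β + √(cos²β − cos²φ)).
cos β = 0.8870, cos φ = 0.8141, √(cos²β − cos²φ) = 0.3521.
K_a = 0.8870 × (0.8870 − 0.3521)/(0.8870 + 0.3521) = 0.3829.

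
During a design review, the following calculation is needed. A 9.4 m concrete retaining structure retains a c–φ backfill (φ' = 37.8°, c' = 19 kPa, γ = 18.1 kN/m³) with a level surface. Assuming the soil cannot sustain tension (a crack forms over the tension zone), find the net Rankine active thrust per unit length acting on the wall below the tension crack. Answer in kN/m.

K_a = 0.2400; √K_a = 0.4899.
Tension-crack depth z_c = 2c/(γ√K_a) = 2×19/(18.1×0.4899) = 4.286 m.
σ_a at base = K_a γ H − 2c√K_a = 0.2400×18.1×9.4 − 2×19×0.4899 = 22.22 kPa.
P_a = ½ × 22.22 × (H − z_c) = 0.5×22.22×5.114 = 56.81 kN/m.

56.8 kN/m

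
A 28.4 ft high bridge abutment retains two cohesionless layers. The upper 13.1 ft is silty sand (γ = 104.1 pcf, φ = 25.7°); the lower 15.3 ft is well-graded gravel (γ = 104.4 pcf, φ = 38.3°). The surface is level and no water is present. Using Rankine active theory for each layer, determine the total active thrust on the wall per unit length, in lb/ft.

K_a1 = tan²(45°−25.7°/2) = 0.3950; K_a2 = tan²(45°−38.3°/2) = 0.2347.
Layer 1: σ at base = K_a1 γ₁ h₁ = 538.7 psf; P₁ = ½×538.7×13.1 = 3529.
Layer 2: σ_v at top = γ₁h₁ = 1364; σ_h top = K_a2×1364 = 320.1; σ_h base = K_a2×(1364+104.4×15.3) = 695.1.
P₂ = ½(320.1+695.1)×15.3 = 7766. Total P_a = 3529+7766 = 11290 lb/ft.

11300 lb/ft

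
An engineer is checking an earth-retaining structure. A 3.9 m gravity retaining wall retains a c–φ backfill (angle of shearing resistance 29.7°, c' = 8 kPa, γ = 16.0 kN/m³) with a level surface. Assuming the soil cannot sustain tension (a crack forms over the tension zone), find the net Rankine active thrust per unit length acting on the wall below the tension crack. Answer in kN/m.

K_a = 0.3374; √K_a = 0.5808.
Tension-crack depth z_c = 2c/(γ√K_a) = 2×8/(16.0×0.5808) = 1.722 m.
σ_a at base = K_a γ H − 2c√K_a = 0.3374×16.0×3.9 − 2×8×0.5808 = 11.76 kPa.
P_a = ½ × 11.76 × (H − z_c) = 0.5×11.76×2.178 = 12.81 kN/m.

12.8 kN/m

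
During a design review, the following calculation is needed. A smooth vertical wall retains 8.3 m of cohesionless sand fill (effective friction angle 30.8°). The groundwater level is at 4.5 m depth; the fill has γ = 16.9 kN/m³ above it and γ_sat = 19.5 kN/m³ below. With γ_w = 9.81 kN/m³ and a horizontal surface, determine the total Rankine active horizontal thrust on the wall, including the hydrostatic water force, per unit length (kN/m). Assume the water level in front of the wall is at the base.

242 kN/m

K_a = tan²(45° − φ/2) = 0.3227.
γ' = 19.5 − 9.81 = 9.690 kN/m³. Depth below WT = 3.8 m.
σ'_h at WT = K_a γ d_w = 24.54 kPa; at base = 24.54 + K_a γ' × 3.8 = 36.43 kPa.
P₁ (0–4.5 m) = ½×24.54×4.5 = 55.22. P₂ (4.5–8.3 m) = ½(24.54+36.43)×3.8 = 115.8.
P_w = ½ γ_w h₂² = 0.5×9.81×3.8² = 70.83. Total = 55.22+115.8+70.83 = 241.9 kN/m.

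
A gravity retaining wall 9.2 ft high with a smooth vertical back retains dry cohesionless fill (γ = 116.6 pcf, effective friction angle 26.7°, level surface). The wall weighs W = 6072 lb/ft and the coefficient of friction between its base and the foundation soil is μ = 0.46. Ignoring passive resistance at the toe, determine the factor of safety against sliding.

K_a = tan²(45° − 26.7°/2) = 0.3800.
P_a = ½K_aγH² = 0.5×0.3800×116.6×9.2² = 1875 lb/ft, acting at H/3 = 3.067 ft above the base.
FS_sliding = μW / P_a = 0.46×6072 / 1875 = 1.490.

1.49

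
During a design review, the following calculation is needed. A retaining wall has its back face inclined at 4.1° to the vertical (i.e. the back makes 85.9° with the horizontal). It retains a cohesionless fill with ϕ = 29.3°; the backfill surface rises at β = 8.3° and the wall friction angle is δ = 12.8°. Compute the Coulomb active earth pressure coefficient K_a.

K_a = sin²(α+φ) / [sin²α · sin(α−δ) · (1 + √{sin(φ+δ)sin(φ−β) / (sin(α−δ)sin(α+β))})²].
With α = 85.9°, φ = 29.3°, δ = 12.8°, β = 8.3°: K_a = 0.3813.

0.381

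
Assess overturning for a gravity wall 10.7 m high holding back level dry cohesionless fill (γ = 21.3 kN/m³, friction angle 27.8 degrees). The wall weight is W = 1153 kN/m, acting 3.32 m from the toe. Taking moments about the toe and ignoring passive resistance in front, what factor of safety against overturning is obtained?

K_a = tan²(45° − 27.8°/2) = 0.3639.
P_a = ½K_aγH² = 0.5×0.3639×21.3×10.7² = 443.7 kN/m, acting at H/3 = 3.567 m above the base.
Overturning moment M_o = P_a × H/3 = 443.7 × 3.567 = 1583.
Resisting moment M_r = W × 3.32 = 1153 × 3.32 = 3828.
FS_overturning = M_r/M_o = 3828/1583 = 2.419.

2.42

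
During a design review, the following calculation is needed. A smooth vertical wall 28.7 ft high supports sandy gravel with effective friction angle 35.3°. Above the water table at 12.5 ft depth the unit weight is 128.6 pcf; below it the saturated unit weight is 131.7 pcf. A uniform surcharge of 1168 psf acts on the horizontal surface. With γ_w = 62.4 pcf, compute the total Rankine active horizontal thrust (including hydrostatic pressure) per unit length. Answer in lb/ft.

K_a = tan²(45° − φ/2) = 0.2675.
γ' = 131.7 − 62.4 = 69.30 pcf. h₂ = H − d_w = 16.2 ft.
σ'_h: at surface K_a·q = 312.5; at WT K_a(q+γd_w) = 742.6; at base K_a(q+γd_w+γ'h₂) = 1043 psf.
P₁ = ½(312.5+742.6)×12.5 = 6594; P₂ = ½(742.6+1043)×16.2 = 14460; P_w = ½γ_w h₂² = 8188.
Total = 6594+14460+8188 = 29240 lb/ft.

29200 lb/ft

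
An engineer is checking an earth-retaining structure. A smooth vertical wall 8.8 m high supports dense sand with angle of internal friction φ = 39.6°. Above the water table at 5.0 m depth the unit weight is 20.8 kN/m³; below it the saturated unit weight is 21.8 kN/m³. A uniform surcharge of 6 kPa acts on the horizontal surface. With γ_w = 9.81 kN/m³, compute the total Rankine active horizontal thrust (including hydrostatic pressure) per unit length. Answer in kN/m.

K_a = tan²(45° − φ/2) = 0.2214.
γ' = 21.8 − 9.81 = 11.99 kN/m³. h₂ = H − d_w = 3.8 m.
σ'_h: at surface K_a·q = 1.329; at WT K_a(q+γd_w) = 24.36; at base K_a(q+γd_w+γ'h₂) = 34.45 kPa.
P₁ = ½(1.329+24.36)×5.0 = 64.21; P₂ = ½(24.36+34.45)×3.8 = 111.7; P_w = ½γ_w h₂² = 70.83.
Total = 64.21+111.7+70.83 = 246.8 kN/m.

247 kN/m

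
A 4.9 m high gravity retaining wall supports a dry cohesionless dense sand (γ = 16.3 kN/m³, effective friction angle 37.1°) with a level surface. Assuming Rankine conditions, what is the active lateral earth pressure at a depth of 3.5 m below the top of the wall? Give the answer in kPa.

14.1 kPa

K_a = (1 − sin φ)/(1 + sin φ) = 0.2475.
σ_h = K_a γ z = 0.2475 × 16.3 × 3.5 = 14.12 kPa.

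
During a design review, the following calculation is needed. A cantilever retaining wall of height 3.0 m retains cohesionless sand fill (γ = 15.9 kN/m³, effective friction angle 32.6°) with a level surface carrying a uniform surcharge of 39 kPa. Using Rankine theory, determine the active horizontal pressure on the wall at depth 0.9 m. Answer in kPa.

16.0 kPa

K_a = (1 − sin φ)/(1 + sin φ) = 0.2997.
σ_v = γz + q = 15.9 × 0.9 + 39 = 53.31 kPa.
σ_h = K_a σ_v = 0.2997 × 53.31 = 15.98 kPa.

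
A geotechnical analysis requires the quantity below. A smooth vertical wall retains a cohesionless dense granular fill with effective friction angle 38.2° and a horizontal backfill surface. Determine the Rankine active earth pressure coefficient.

K_a = tan²(45° − φ/2) = tan²(25.90°) = 0.2358.

0.236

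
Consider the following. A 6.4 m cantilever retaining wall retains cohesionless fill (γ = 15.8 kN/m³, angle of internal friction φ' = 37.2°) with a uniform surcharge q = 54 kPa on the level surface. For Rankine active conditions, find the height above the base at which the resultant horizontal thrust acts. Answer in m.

2.68 m

K_a = 0.2464.
Triangular part P₁ = ½K_aγH² = 79.74 at H/3 = 2.133 m; rectangular part P₂ = K_a q H = 85.16 at H/2 = 3.200 m.
ȳ = (P₁·2.133 + P₂·3.200)/(P₁+P₂) = 2.684 m.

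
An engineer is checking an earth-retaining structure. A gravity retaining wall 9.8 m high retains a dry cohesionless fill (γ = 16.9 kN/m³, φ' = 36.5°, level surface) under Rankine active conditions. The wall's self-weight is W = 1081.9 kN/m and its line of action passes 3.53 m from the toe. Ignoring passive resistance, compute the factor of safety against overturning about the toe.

5.67

K_a = tan²(45° − 36.5°/2) = 0.2541.
P_a = ½K_aγH² = 0.5×0.2541×16.9×9.8² = 206.2 kN/m, acting at H/3 = 3.267 m above the base.
Overturning moment M_o = P_a × H/3 = 206.2 × 3.267 = 673.5.
Resisting moment M_r = W × 3.53 = 1081.9 × 3.53 = 3819.
FS_overturning = M_r/M_o = 3819/673.5 = 5.670.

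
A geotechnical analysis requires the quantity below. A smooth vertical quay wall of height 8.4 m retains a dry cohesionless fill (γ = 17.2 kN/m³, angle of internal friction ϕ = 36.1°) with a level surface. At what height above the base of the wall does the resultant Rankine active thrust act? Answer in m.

2.80 m

K_a = 0.2585.
The pressure distribution is triangular, so the resultant acts at H/3 above the base = 8.4/3 = 2.800 m.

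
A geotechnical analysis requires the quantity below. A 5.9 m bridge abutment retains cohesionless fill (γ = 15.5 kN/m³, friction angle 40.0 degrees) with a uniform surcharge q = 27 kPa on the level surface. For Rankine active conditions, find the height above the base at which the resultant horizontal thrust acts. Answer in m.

K_a = 0.2174.
Triangular part P₁ = ½K_aγH² = 58.66 at H/3 = 1.967 m; rectangular part P₂ = K_a q H = 34.64 at H/2 = 2.950 m.
ȳ = (P₁·1.967 + P₂·2.950)/(P₁+P₂) = 2.332 m.

2.33 m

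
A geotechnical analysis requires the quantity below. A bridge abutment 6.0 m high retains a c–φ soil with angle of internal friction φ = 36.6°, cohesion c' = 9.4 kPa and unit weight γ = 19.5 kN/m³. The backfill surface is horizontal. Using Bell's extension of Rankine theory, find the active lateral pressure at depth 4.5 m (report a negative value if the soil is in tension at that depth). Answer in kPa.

12.7 kPa

K_a = (1 − sin φ)/(1 + sin φ) = 0.2530.
σ_a = K_a γ z − 2c√K_a = 0.2530×19.5×4.5 − 2×9.4×0.5029 = 12.74 kPa.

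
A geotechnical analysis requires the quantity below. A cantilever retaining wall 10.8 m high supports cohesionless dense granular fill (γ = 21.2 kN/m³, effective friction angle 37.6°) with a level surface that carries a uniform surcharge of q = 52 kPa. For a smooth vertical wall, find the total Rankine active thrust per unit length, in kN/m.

435 kN/m

K_a = tan²(45° − φ/2) = 0.2421.
Soil triangle: ½ K_a γ H² = 0.5×0.2421×21.2×10.8² = 299.4 kN/m.
Surcharge rectangle: K_a q H = 0.2421×52×10.8 = 136.0 kN/m.
Total = 299.4 + 136.0 = 435.3 kN/m.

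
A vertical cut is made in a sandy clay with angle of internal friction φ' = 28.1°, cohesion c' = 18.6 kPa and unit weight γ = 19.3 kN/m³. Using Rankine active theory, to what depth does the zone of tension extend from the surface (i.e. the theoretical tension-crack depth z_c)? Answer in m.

K_a = tan²(45° − 28.1°/2) = 0.3596; √K_a = 0.5997.
The active pressure is zero where K_a γ z = 2c√K_a, so z_c = 2c/(γ√K_a) = 2×18.6/(19.3×0.5997) = 3.214 m.

3.21 m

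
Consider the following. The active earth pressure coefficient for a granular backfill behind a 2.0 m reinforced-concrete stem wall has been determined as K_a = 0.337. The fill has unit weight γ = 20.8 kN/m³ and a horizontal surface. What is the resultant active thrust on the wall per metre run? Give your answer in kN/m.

P = ½ K_a γ H² = 0.5 × 0.337 × 20.8 × 2.0² = 14.02 kN/m.

14.0 kN/m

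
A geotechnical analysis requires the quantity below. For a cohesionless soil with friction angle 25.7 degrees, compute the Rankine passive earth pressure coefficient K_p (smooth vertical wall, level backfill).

K_p = (1 + sin φ)/(1 − sin φ) = tan²(45° + 25.7°/2) = 2.531.

2.53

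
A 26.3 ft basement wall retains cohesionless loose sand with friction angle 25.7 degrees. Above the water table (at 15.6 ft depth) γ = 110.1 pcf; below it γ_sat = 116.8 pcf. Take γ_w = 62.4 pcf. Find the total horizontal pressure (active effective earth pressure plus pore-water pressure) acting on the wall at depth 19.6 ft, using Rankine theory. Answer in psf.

K_a = (1 − sin φ)/(1 + sin φ) = 0.3950.
γ' = 116.8 − 62.4 = 54.40 pcf.
Effective vertical stress at 19.6 ft: σ'_v = 110.1×15.6 + 54.40×4.00 = 1935 psf.
σ'_h = K_a σ'_v = 0.3950 × 1935 = 764.4 psf; u = γ_w × 4.00 = 249.6 psf.
Total σ_h = 764.4 + 249.6 = 1014 psf.

1010 psf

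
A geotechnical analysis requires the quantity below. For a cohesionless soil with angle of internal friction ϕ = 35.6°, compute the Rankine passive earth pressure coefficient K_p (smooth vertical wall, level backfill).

K_p = (1 + sin φ)/(1 − sin φ) = tan²(45° + 35.6°/2) = 3.786.

3.79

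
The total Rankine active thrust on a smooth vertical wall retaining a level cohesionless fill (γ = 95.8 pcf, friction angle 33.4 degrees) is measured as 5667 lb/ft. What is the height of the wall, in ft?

K_a = 0.2899. P_a = ½ K_a γ H² ⇒ H = √(2P_a/(K_a γ)).
H = √(2×5667/(0.2899×95.8)) = 20.20 ft.

20.2 ft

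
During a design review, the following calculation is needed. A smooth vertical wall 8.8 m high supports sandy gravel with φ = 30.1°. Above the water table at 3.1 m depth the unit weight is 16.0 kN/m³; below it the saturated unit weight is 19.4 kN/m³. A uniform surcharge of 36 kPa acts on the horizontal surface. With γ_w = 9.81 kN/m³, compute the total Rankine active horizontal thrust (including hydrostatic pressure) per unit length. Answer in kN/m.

K_a = tan²(45° − φ/2) = 0.3320.
γ' = 19.4 − 9.81 = 9.590 kN/m³. h₂ = H − d_w = 5.7 m.
σ'_h: at surface K_a·q = 11.95; at WT K_a(q+γd_w) = 28.42; at base K_a(q+γd_w+γ'h₂) = 46.57 kPa.
P₁ = ½(11.95+28.42)×3.1 = 62.57; P₂ = ½(28.42+46.57)×5.7 = 213.7; P_w = ½γ_w h₂² = 159.4.
Total = 62.57+213.7+159.4 = 435.6 kN/m.

436 kN/m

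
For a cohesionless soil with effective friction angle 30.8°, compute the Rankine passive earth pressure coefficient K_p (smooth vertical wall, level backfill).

3.10

K_p = (1 + sin φ)/(1 − sin φ) = tan²(45° + 30.8°/2) = 3.099.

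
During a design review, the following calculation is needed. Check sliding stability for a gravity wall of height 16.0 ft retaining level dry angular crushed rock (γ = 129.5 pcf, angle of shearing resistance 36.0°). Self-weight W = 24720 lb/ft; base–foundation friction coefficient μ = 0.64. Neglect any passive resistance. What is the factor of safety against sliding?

3.68

K_a = tan²(45° − 36.0°/2) = 0.2596.
P_a = ½K_aγH² = 0.5×0.2596×129.5×16.0² = 4303 lb/ft, acting at H/3 = 5.333 ft above the base.
FS_sliding = μW / P_a = 0.64×24720 / 4303 = 3.676.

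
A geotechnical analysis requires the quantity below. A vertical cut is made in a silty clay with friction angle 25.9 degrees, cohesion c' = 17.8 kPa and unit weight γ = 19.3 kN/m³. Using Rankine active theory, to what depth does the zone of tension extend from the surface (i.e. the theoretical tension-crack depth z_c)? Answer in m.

K_a = tan²(45° − 25.9°/2) = 0.3920; √K_a = 0.6261.
The active pressure is zero where K_a γ z = 2c√K_a, so z_c = 2c/(γ√K_a) = 2×17.8/(19.3×0.6261) = 2.946 m.

2.95 m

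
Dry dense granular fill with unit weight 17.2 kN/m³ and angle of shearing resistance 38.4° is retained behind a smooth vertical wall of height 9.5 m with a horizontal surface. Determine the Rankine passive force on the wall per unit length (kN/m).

K_p = tan²(45° + φ/2) = 4.279.
P_p = ½ K_p γ H² = 0.5 × 4.279 × 17.2 × 9.5² = 3321 kN/m.

3320 kN/m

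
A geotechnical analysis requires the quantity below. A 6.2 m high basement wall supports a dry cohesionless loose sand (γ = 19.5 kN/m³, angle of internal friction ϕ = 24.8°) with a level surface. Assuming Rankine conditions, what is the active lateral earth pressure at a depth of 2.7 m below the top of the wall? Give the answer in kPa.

K_a = (1 − sin φ)/(1 + sin φ) = 0.4090.
σ_h = K_a γ z = 0.4090 × 19.5 × 2.7 = 21.53 kPa.

21.5 kPa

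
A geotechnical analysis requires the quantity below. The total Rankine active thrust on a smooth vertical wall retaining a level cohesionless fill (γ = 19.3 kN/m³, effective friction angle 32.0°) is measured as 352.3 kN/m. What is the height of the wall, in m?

K_a = 0.3073. P_a = ½ K_a γ H² ⇒ H = √(2P_a/(K_a γ)).
H = √(2×352.3/(0.3073×19.3)) = 10.90 m.

10.9 m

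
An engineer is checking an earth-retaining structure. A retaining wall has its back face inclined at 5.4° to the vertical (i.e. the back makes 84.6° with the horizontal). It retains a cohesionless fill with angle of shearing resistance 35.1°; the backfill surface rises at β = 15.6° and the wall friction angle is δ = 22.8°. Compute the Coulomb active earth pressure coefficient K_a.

K_a = sin²(α+φ) / [sin²α · sin(α−δ) · (1 + √{sin(φ+δ)sin(φ−β) / (sin(α−δ)sin(α+β))})²].
With α = 84.6°, φ = 35.1°, δ = 22.8°, β = 15.6°: K_a = 0.3500.

0.350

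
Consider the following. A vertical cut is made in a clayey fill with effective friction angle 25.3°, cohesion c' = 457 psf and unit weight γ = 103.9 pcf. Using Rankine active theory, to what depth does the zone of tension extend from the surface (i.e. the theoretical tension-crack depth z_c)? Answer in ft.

13.9 ft

K_a = tan²(45° − 25.3°/2) = 0.4012; √K_a = 0.6334.
The active pressure is zero where K_a γ z = 2c√K_a, so z_c = 2c/(γ√K_a) = 2×457/(103.9×0.6334) = 13.89 ft.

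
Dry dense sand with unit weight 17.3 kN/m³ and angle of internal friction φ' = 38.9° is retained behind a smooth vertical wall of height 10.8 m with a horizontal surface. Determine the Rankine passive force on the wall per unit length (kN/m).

4410 kN/m

K_p = tan²(45° + φ/2) = 4.376.
P_p = ½ K_p γ H² = 0.5 × 4.376 × 17.3 × 10.8² = 4415 kN/m.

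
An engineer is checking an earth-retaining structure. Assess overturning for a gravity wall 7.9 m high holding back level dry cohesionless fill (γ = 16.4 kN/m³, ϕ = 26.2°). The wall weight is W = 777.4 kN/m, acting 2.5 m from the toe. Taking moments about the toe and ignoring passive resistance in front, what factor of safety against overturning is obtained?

K_a = tan²(45° − 26.2°/2) = 0.3874.
P_a = ½K_aγH² = 0.5×0.3874×16.4×7.9² = 198.3 kN/m, acting at H/3 = 2.633 m above the base.
Overturning moment M_o = P_a × H/3 = 198.3 × 2.633 = 522.1.
Resisting moment M_r = W × 2.5 = 777.4 × 2.5 = 1944.
FS_overturning = M_r/M_o = 1944/522.1 = 3.722.

3.72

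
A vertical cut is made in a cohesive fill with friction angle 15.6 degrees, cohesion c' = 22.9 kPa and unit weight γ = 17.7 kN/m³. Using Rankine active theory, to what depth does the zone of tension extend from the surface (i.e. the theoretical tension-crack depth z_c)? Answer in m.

3.41 m

K_a = tan²(45° − 15.6°/2) = 0.5761; √K_a = 0.7590.
The active pressure is zero where K_a γ z = 2c√K_a, so z_c = 2c/(γ√K_a) = 2×22.9/(17.7×0.7590) = 3.409 m.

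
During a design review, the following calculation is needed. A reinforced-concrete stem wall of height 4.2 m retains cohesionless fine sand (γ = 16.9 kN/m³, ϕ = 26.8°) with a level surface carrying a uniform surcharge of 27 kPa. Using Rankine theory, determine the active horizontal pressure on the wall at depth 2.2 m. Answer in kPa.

K_a = (1 − sin φ)/(1 + sin φ) = 0.3785.
σ_v = γz + q = 16.9 × 2.2 + 27 = 64.18 kPa.
σ_h = K_a σ_v = 0.3785 × 64.18 = 24.29 kPa.

24.3 kPa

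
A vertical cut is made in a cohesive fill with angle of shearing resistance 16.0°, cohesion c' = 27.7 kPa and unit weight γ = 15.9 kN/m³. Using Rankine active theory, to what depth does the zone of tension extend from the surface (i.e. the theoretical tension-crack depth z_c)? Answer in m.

4.62 m

K_a = tan²(45° − 16.0°/2) = 0.5678; √K_a = 0.7536.
The active pressure is zero where K_a γ z = 2c√K_a, so z_c = 2c/(γ√K_a) = 2×27.7/(15.9×0.7536) = 4.624 m.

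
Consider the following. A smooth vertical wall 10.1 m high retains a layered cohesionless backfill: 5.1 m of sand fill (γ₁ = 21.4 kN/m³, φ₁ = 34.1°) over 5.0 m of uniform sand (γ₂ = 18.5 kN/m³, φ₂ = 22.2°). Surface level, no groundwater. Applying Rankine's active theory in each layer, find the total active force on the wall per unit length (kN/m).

429 kN/m

K_a1 = tan²(45°−34.1°/2) = 0.2815; K_a2 = tan²(45°−22.2°/2) = 0.4515.
Layer 1: σ at base = K_a1 γ₁ h₁ = 30.73 kPa; P₁ = ½×30.73×5.1 = 78.35.
Layer 2: σ_v at top = γ₁h₁ = 109.1; σ_h top = K_a2×109.1 = 49.28; σ_h base = K_a2×(109.1+18.5×5.0) = 91.05.
P₂ = ½(49.28+91.05)×5.0 = 350.8. Total P_a = 78.35+350.8 = 429.2 kN/m.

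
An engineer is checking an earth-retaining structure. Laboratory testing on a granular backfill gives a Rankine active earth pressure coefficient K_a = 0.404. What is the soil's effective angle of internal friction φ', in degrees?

K_a = tan²(45° − φ/2) ⇒ 45° − φ/2 = arctan(√0.404) = 32.44°.
φ = 2(45° − 32.44°) = 25.12°.

25.1°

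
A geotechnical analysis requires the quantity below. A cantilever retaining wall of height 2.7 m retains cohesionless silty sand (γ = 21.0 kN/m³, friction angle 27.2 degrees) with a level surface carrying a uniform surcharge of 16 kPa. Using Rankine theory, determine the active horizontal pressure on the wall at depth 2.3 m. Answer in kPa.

K_a = (1 − sin φ)/(1 + sin φ) = 0.3726.
σ_v = γz + q = 21.0 × 2.3 + 16 = 64.30 kPa.
σ_h = K_a σ_v = 0.3726 × 64.30 = 23.96 kPa.

24.0 kPa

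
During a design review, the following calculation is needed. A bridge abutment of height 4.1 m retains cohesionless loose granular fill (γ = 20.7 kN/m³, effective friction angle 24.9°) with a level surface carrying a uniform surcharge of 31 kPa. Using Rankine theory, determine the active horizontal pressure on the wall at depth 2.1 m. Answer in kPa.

30.3 kPa

K_a = (1 − sin φ)/(1 + sin φ) = 0.4074.
σ_v = γz + q = 20.7 × 2.1 + 31 = 74.47 kPa.
σ_h = K_a σ_v = 0.4074 × 74.47 = 30.34 kPa.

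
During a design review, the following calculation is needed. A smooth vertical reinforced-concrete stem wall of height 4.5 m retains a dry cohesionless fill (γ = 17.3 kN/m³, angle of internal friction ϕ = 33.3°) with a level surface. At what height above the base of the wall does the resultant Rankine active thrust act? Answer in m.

K_a = 0.2911.
The pressure distribution is triangular, so the resultant acts at H/3 above the base = 4.5/3 = 1.500 m.

1.50 m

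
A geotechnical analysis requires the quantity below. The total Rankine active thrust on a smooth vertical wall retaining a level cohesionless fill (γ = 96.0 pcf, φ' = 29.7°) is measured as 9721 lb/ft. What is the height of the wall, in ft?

24.5 ft

K_a = 0.3374. P_a = ½ K_a γ H² ⇒ H = √(2P_a/(K_a γ)).
H = √(2×9721/(0.3374×96.0)) = 24.50 ft.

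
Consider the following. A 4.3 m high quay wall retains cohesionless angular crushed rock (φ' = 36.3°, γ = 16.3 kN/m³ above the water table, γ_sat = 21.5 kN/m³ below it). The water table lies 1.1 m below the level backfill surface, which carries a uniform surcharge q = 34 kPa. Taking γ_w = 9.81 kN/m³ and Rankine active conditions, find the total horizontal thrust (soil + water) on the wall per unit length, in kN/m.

K_a = tan²(45° − φ/2) = 0.2563.
γ' = 21.5 − 9.81 = 11.69 kN/m³. h₂ = H − d_w = 3.2 m.
σ'_h: at surface K_a·q = 8.713; at WT K_a(q+γd_w) = 13.31; at base K_a(q+γd_w+γ'h₂) = 22.89 kPa.
P₁ = ½(8.713+13.31)×1.1 = 12.11; P₂ = ½(13.31+22.89)×3.2 = 57.92; P_w = ½γ_w h₂² = 50.23.
Total = 12.11+57.92+50.23 = 120.3 kN/m.

120 kN/m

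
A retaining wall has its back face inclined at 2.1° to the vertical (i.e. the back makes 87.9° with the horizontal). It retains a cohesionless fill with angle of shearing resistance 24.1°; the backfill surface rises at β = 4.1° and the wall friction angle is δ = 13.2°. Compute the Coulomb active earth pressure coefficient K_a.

0.417

K_a = sin²(α+φ) / [sin²α · sin(α−δ) · (1 + √{sin(φ+δ)sin(φ−β) / (sin(α−δ)sin(α+β))})²].
With α = 87.9°, φ = 24.1°, δ = 13.2°, β = 4.1°: K_a = 0.4166.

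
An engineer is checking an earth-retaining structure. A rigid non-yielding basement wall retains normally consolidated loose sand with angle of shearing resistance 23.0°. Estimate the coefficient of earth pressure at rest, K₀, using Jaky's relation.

K₀ = 1 − sin φ' = 1 − sin 23.0° = 0.6093.

0.609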